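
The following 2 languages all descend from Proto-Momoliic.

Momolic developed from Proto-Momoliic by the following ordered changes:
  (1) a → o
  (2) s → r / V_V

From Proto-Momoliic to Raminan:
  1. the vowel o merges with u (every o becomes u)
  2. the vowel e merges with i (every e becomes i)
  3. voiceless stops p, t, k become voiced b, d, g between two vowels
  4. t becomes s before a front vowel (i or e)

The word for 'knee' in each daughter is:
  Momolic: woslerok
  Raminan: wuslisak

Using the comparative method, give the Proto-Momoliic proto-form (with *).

*woslesak

Position 2: Momolic has o, Raminan has u. Taking the neighbouring segments as reconstructed: Momolic o could go back to *a or *o; Raminan u could go back to *o or *u — the one source consistent with every daughter is *o.
Position 6: Momolic has r, Raminan has s. Taking the neighbouring segments as reconstructed: Momolic r could go back to *s or *r; Raminan s can only go back to *s — the one source consistent with every daughter is *s.
Verify the candidate proto-form against each daughter:
Momolic: start from *woslesak.
  rule 1 (vowel merger): woslesak → woslesok
  rule 2 (rhotacism): woslesok → woslerok
  ⇒ Momolic woslerok
Raminan: *woslesak
  woslesak → wuslesak   [vowel merger]
  wuslesak → wuslisak   [vowel merger]
  wuslisak (rule 3 does not apply)
  wuslisak (rule 4 does not apply)
  giving Raminan wuslisak.
Only *woslesak yields all of Momolic woslerok, Raminan wuslisak.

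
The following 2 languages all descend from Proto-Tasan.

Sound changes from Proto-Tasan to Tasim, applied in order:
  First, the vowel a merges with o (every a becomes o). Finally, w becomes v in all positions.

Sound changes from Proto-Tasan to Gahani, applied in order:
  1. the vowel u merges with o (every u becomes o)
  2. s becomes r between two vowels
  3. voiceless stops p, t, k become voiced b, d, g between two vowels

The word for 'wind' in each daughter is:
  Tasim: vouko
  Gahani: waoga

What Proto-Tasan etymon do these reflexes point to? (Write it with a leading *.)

Position 2: Tasim has o, Gahani has a. Gahani preserves a here (none of its changes turn any other segment into a), so the proto-segment is *a.
Position 4: Tasim has k, Gahani has g. Tasim preserves k here (none of its changes turn any other segment into k), so the proto-segment is *k.
Verify the candidate proto-form against each daughter:
Tasim: start from *wauka.
  rule 1 (vowel merger): wauka → wouko
  rule 2 (unconditioned shift): wouko → vouko
  ⇒ Tasim vouko
Gahani: start from *wauka.
  rule 1 (vowel merger): wauka → waoka
  rule 2: no change — waoka
  rule 3 (intervocalic voicing): waoka → waoga
  ⇒ Gahani waoga
No other proto-form is consistent with every reflex, so the reconstruction is *wauka.

*wauka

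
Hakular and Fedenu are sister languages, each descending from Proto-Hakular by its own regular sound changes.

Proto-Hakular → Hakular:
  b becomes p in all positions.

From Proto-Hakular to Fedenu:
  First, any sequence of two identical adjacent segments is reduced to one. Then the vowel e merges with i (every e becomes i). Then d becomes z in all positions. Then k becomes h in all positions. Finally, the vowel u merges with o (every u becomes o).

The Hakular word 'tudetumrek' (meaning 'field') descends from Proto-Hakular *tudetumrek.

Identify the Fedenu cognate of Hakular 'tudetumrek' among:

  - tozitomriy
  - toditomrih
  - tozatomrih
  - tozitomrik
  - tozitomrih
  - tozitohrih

Fedenu: start from *tudetumrek.
  rule 1: no change — tudetumrek
  rule 2 (vowel merger): tudetumrek → tuditumrik
  rule 3 (unconditioned shift): tuditumrik → tuzitumrik
  rule 4 (unconditioned shift): tuzitumrik → tuzitumrih
  rule 5 (vowel merger): tuzitumrih → tozitomrih
  ⇒ Fedenu tozitomrih
The other candidates each miss or misapply at least one Fedenu change.

tozitomrih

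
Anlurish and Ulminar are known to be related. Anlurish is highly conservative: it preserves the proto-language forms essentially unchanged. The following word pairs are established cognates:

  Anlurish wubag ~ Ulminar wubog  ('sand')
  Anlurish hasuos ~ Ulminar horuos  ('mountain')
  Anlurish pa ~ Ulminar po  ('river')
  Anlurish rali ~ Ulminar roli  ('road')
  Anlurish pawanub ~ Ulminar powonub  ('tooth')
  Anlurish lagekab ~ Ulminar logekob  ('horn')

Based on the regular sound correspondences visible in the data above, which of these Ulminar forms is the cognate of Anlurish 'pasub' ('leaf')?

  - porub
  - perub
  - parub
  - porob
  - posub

wubag ~ wubog, hasuos ~ horuos — Anlurish a corresponds to Ulminar o after a consonant, before a consonant other than r, m, n, p, b, f, v.
hasuos ~ horuos — Anlurish s corresponds to Ulminar r between vowels (before a back vowel).
Applying these to Anlurish 'pasub':
  pasub → posub   (a→o after a consonant, before a consonant other than r, m, n, p, b, f, v)
  posub → porub   (s→r between vowels (before a back vowel))
So the Ulminar cognate is 'porub'.

porub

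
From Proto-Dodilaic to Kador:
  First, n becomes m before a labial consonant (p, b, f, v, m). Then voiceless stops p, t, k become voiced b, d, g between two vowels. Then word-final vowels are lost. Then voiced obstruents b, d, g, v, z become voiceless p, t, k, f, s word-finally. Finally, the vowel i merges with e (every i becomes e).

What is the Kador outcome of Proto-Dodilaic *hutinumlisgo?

hudenumlesk

Kador: *hutinumlisgo > hudinumlisgo > hudinumlisg > hudinumlisk > hudenumlesk  (by intervocalic voicing, apocope, final devoicing, vowel merger)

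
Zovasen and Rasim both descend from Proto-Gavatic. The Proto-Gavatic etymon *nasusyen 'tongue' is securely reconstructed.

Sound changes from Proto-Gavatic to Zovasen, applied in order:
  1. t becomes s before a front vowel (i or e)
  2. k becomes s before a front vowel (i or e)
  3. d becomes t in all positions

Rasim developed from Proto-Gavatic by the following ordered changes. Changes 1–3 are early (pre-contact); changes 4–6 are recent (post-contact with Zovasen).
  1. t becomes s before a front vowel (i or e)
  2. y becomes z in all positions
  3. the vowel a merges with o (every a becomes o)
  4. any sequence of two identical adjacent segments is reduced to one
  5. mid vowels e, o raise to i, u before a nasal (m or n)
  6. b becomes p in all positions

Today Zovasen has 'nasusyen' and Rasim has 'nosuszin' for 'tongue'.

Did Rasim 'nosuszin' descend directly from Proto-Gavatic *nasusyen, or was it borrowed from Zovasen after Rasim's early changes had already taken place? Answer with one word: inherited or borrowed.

If inherited, *nasusyen would pass through all of Rasim's changes:
Rasim: *nasusyen
  nasusyen (rule 1 does not apply)
  nasusyen → nasuszen   [unconditioned shift]
  nasuszen → nosuszen   [vowel merger]
  nosuszen (rule 4 does not apply)
  nosuszen → nosuszin   [pre-nasal raising]
  nosuszin (rule 6 does not apply)
  giving Rasim nosuszin.
If borrowed from Zovasen 'nasusyen' after the early changes, it would undergo only the recent ones:
  rule 4 (degemination): no change (nasusyen)
  rule 5 (pre-nasal raising): nasusyen → nasusyin
  rule 6 (unconditioned shift): no change (nasusyin)
  ⇒ as a loan: nasusyin
Rasim 'nosuszin' matches the inherited outcome exactly, so it is an inherited cognate, not a loan.

inherited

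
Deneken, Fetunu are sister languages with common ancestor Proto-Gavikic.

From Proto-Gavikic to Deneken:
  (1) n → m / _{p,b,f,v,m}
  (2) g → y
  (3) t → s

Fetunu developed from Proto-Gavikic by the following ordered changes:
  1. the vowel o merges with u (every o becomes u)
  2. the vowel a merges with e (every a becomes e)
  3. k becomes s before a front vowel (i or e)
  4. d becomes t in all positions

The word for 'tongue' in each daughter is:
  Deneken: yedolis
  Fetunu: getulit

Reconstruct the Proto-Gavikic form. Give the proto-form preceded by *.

*gedolit

Position 4: Deneken has o, Fetunu has u. Deneken preserves o here (none of its changes turn any other segment into o), so the proto-segment is *o.
Position 7: Deneken has s, Fetunu has t. Taking the neighbouring segments as reconstructed: Deneken s could go back to *t or *s; Fetunu t could go back to *t or *d — the one source consistent with every daughter is *t.
Continuing position by position gives *gedolit; check it forward:
Deneken: *gedolit
  gedolit (rule 1 does not apply)
  gedolit → yedolit   [unconditioned shift]
  yedolit → yedolis   [unconditioned shift]
  giving Deneken yedolis.
Fetunu: *gedolit
  gedolit → gedulit   [vowel merger]
  gedulit (rule 2 does not apply)
  gedulit (rule 3 does not apply)
  gedulit → getulit   [unconditioned shift]
  giving Fetunu getulit.
No other proto-form is consistent with every reflex, so the reconstruction is *gedolit.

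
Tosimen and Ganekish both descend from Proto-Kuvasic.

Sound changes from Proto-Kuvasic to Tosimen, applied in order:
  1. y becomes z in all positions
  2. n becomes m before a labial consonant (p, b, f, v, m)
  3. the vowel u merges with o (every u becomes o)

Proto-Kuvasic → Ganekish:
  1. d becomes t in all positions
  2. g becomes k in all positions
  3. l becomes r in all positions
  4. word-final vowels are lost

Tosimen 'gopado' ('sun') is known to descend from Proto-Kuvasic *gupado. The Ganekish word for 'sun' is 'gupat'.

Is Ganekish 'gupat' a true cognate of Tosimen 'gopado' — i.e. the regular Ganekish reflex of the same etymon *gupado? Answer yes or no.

Derive the expected Ganekish reflex of *gupado:
Ganekish: start from *gupado.
  rule 1 (unconditioned shift): gupado → gupato
  rule 2 (unconditioned shift): gupato → kupato
  rule 3: no change — kupato
  rule 4 (apocope): kupato → kupat
  ⇒ Ganekish kupat
The regular Ganekish reflex would be 'kupat', but the attested form is 'gupat'. The correspondence is irregular, so they are not cognates (the Ganekish form has a different source).

no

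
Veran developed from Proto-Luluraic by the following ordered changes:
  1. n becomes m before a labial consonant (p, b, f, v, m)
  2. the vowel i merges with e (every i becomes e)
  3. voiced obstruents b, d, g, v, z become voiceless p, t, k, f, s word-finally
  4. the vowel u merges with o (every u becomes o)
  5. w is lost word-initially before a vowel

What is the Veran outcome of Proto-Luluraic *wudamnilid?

odamnelet

Veran: *wudamnilid > wudamneled > wudamnelet > wodamnelet > odamnelet  (by vowel merger, final devoicing, vowel merger, glide loss)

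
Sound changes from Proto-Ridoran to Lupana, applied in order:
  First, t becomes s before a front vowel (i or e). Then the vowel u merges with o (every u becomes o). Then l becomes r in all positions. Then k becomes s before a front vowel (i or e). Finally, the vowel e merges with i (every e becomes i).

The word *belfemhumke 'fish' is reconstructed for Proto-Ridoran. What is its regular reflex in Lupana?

birfimhomsi

Lupana: *belfemhumke > belfemhomke > berfemhomke > berfemhomse > birfimhomsi  (by vowel merger, unconditioned shift, palatalisation, vowel merger)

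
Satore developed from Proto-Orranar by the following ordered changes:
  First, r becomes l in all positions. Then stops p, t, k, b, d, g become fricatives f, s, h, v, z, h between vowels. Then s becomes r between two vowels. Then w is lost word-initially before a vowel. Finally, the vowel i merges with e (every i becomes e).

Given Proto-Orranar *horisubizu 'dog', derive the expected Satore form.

holeruvezu

Satore: *horisubizu > holisubizu > holisuvizu > holiruvizu > holeruvezu  (by unconditioned shift, intervocalic lenition, rhotacism, vowel merger)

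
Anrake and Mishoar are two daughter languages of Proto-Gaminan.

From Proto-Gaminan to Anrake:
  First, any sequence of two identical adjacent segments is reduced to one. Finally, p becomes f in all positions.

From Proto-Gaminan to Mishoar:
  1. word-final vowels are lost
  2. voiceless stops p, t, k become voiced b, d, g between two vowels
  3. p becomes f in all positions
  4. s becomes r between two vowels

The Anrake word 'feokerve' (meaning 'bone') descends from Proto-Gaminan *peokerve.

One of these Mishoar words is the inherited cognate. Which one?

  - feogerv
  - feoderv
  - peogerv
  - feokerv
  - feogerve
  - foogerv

feogerv

Mishoar: *peokerve > peokerv > peogerv > feogerv  (by apocope, intervocalic voicing, unconditioned shift)
Among the options, 'feogerv' alone shows every Mishoar change applied in order.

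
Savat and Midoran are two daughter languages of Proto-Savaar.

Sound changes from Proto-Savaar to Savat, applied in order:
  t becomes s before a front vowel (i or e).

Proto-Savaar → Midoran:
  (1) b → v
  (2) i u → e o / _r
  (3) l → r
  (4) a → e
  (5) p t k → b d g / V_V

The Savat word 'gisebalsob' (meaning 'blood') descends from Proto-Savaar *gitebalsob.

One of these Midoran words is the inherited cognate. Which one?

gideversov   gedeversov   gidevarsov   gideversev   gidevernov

gideversov

Midoran: start from *gitebalsob.
  rule 1 (unconditioned shift): gitebalsob → gitevalsov
  rule 2: no change — gitevalsov
  rule 3 (unconditioned shift): gitevalsov → gitevarsov
  rule 4 (vowel merger): gitevarsov → giteversov
  rule 5 (intervocalic voicing): giteversov → gideversov
  ⇒ Midoran gideversov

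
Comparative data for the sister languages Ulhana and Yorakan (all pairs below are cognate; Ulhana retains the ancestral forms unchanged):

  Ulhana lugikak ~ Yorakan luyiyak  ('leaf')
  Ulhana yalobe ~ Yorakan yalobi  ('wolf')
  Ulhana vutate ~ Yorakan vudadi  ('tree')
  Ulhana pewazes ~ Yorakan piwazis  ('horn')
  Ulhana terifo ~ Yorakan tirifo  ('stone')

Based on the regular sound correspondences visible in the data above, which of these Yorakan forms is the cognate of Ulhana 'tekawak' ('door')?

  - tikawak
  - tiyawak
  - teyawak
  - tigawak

tiyawak

pewazes ~ piwazis — Ulhana e corresponds to Yorakan i after a consonant, before a consonant other than r, m, n, p, b, f, v.
lugikak ~ luyiyak — Ulhana k corresponds to Yorakan y between vowels (before a back vowel).
Applying these to Ulhana 'tekawak':
  tekawak → tikawak   (e→i after a consonant, before a consonant other than r, m, n, p, b, f, v)
  tikawak → tiyawak   (k→y between vowels (before a back vowel))
So the Yorakan cognate is 'tiyawak'.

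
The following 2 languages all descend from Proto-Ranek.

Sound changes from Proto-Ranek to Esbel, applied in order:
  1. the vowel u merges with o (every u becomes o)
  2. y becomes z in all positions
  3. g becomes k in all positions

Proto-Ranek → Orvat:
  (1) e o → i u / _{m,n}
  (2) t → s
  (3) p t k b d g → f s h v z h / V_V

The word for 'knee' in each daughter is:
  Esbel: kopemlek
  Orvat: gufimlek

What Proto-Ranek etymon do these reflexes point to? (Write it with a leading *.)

*gupemlek

Position 2: Esbel has o, Orvat has u. Taking the neighbouring segments as reconstructed: Esbel o could go back to *o or *u; Orvat u can only go back to *u — the one source consistent with every daughter is *u.
Position 3: Esbel has p, Orvat has f. Esbel preserves p here (none of its changes turn any other segment into p), so the proto-segment is *p.
Continuing position by position gives *gupemlek; check it forward:
Esbel: start from *gupemlek.
  rule 1 (vowel merger): gupemlek → gopemlek
  rule 2: no change — gopemlek
  rule 3 (unconditioned shift): gopemlek → kopemlek
  ⇒ Esbel kopemlek
Orvat: start from *gupemlek.
  rule 1 (pre-nasal raising): gupemlek → gupimlek
  rule 2: no change — gupimlek
  rule 3 (intervocalic lenition): gupimlek → gufimlek
  ⇒ Orvat gufimlek
*gupemlek is the unique common source.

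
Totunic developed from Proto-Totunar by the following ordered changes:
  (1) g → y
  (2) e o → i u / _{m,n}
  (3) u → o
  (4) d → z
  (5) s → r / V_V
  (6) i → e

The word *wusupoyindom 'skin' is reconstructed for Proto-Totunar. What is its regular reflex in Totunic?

woropoyenzom

Totunic: *wusupoyindom > wusupoyindum > wosopoyindom > wosopoyinzom > woropoyinzom > woropoyenzom  (by pre-nasal raising, vowel merger, unconditioned shift, rhotacism, vowel merger)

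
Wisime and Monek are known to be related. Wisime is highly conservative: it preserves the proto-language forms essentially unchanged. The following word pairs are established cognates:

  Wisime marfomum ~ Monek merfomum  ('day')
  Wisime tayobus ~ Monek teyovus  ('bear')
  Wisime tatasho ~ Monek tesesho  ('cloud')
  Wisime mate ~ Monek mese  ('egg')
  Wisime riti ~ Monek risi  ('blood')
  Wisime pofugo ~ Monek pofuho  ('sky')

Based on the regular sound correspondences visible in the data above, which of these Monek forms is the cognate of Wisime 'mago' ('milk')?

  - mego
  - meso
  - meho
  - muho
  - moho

meho

tayobus ~ teyovus, tatasho ~ tesesho — Wisime a corresponds to Monek e after a consonant, before a consonant other than r, m, n, p, b, f, v.
pofugo ~ pofuho — Wisime g corresponds to Monek h between vowels (before a back vowel).
Applying these to Wisime 'mago':
  mago → mego   (a→e after a consonant, before a consonant other than r, m, n, p, b, f, v)
  mego → meho   (g→h between vowels (before a back vowel))
So the Monek cognate is 'meho'.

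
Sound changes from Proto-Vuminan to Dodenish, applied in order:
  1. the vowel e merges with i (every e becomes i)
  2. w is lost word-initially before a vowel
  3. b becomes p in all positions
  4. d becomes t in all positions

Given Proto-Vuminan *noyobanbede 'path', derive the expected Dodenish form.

noyopanpiti

Dodenish: *noyobanbede
  noyobanbede → noyobanbidi   [vowel merger]
  noyobanbidi (rule 2 does not apply)
  noyobanbidi → noyopanpidi   [unconditioned shift]
  noyopanpidi → noyopanpiti   [unconditioned shift]
  giving Dodenish noyopanpiti.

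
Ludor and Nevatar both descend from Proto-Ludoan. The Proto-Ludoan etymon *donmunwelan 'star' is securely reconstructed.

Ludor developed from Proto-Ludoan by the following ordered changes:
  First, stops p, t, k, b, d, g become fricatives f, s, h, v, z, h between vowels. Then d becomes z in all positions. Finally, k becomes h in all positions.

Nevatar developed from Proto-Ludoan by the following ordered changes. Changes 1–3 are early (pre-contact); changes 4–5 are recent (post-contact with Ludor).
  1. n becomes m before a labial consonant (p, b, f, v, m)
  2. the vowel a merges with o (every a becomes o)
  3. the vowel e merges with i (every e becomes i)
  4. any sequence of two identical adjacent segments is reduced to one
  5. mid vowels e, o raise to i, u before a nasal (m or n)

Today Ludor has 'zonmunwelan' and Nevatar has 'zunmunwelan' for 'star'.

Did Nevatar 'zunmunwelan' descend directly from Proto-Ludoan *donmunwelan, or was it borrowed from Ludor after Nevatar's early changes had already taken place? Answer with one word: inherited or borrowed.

If inherited, *donmunwelan would pass through all of Nevatar's changes:
Nevatar: start from *donmunwelan.
  rule 1 (nasal place assimilation): donmunwelan → dommunwelan
  rule 2 (vowel merger): dommunwelan → dommunwelon
  rule 3 (vowel merger): dommunwelon → dommunwilon
  rule 4 (degemination): dommunwilon → domunwilon
  rule 5 (pre-nasal raising): domunwilon → dumunwilun
  ⇒ Nevatar dumunwilun
If borrowed from Ludor 'zonmunwelan' after the early changes, it would undergo only the recent ones:
  rule 4 (degemination): no change (zonmunwelan)
  rule 5 (pre-nasal raising): zonmunwelan → zunmunwelan
  ⇒ as a loan: zunmunwelan
Nevatar 'zunmunwelan' matches the loan outcome 'zunmunwelan', not the inherited 'dumunwilun' — it skipped the early Nevatar changes, so it was borrowed from Ludor.

borrowed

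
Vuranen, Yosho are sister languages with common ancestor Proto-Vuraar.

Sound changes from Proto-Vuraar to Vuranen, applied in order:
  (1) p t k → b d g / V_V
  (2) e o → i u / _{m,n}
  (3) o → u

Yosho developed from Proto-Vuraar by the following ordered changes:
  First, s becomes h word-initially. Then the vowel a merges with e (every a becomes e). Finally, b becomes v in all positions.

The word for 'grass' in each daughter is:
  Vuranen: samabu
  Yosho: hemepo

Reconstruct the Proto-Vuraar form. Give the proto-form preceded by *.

*samapo

Position 4: Vuranen has a, Yosho has e. Vuranen preserves a here (none of its changes turn any other segment into a), so the proto-segment is *a.
Position 2: Vuranen has a, Yosho has e. Vuranen preserves a here (none of its changes turn any other segment into a), so the proto-segment is *a.
This points to *samapo. Verify forward in each daughter:
Vuranen: start from *samapo.
  rule 1 (intervocalic voicing): samapo → samabo
  rule 2: no change — samabo
  rule 3 (vowel merger): samabo → samabu
  ⇒ Vuranen samabu
Yosho: *samapo
  samapo → hamapo   [debuccalisation]
  hamapo → hemepo   [vowel merger]
  hemepo (rule 3 does not apply)
  giving Yosho hemepo.
*samapo is the unique common source.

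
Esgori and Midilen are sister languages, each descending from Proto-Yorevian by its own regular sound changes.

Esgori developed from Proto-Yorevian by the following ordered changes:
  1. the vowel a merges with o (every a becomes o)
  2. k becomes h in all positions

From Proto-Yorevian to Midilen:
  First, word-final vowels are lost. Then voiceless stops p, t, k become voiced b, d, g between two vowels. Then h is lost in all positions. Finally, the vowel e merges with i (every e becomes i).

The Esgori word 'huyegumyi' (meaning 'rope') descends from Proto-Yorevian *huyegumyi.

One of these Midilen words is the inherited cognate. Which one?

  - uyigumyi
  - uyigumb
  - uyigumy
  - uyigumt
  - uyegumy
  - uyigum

Midilen: *huyegumyi > huyegumy > uyegumy > uyigumy  (by apocope, h-loss, vowel merger)
The other candidates each miss or misapply at least one Midilen change.

uyigumy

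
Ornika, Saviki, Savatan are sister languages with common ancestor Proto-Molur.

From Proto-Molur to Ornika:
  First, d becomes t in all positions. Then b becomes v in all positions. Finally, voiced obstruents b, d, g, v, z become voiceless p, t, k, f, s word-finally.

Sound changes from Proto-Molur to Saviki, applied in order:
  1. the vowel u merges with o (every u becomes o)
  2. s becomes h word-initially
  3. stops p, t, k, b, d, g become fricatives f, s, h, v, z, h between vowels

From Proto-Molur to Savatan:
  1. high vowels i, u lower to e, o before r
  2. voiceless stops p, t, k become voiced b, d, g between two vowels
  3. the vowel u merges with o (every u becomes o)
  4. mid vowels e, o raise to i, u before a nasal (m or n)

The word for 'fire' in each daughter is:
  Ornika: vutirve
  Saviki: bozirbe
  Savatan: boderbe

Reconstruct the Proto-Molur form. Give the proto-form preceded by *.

Position 6: Ornika has v, Saviki has b, Savatan has b. Saviki preserves b here (none of its changes turn any other segment into b), so the proto-segment is *b.
Position 1: Ornika has v, Saviki has b, Savatan has b. Saviki preserves b here (none of its changes turn any other segment into b), so the proto-segment is *b.
Position 2: Ornika has u, Saviki has o, Savatan has o. Ornika preserves u here (none of its changes turn any other segment into u), so the proto-segment is *u.
Verify the candidate proto-form against each daughter:
Ornika: *budirbe > butirbe > vutirve  (by unconditioned shift, unconditioned shift)
Saviki: start from *budirbe.
  rule 1 (vowel merger): budirbe → bodirbe
  rule 2: no change — bodirbe
  rule 3 (intervocalic lenition): bodirbe → bozirbe
  ⇒ Saviki bozirbe
Savatan: start from *budirbe.
  rule 1 (pre-rhotic lowering): budirbe → buderbe
  rule 2: no change — buderbe
  rule 3 (vowel merger): buderbe → boderbe
  rule 4: no change — boderbe
  ⇒ Savatan boderbe
*budirbe is the unique common source.

*budirbe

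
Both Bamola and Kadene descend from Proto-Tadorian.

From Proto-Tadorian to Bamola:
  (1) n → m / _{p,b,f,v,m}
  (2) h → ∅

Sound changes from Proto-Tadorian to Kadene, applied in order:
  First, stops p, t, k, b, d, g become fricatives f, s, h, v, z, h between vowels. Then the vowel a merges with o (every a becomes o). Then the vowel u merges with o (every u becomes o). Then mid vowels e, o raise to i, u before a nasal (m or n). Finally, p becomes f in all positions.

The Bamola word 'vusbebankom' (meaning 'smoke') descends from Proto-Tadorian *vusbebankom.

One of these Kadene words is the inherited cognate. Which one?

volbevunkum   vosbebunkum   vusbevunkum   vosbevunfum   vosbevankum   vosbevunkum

vosbevunkum

Kadene: start from *vusbebankom.
  rule 1 (intervocalic lenition): vusbebankom → vusbevankom
  rule 2 (vowel merger): vusbevankom → vusbevonkom
  rule 3 (vowel merger): vusbevonkom → vosbevonkom
  rule 4 (pre-nasal raising): vosbevonkom → vosbevunkum
  rule 5: no change — vosbevunkum
  ⇒ Kadene vosbevunkum
Only 'vosbevunkum' matches the regular Kadene development of *vusbebankom.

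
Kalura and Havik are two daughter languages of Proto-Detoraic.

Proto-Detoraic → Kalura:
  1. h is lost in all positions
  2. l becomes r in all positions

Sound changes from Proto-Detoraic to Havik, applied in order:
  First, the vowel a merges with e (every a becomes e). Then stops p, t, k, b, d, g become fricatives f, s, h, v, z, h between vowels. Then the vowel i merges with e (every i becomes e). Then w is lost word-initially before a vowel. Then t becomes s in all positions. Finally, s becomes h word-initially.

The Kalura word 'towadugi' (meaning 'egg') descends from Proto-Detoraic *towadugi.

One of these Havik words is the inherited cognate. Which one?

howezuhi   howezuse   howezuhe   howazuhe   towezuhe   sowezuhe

Havik: *towadugi > towedugi > towezuhi > towezuhe > sowezuhe > howezuhe  (by vowel merger, intervocalic lenition, vowel merger, unconditioned shift, debuccalisation)
Only 'howezuhe' matches the regular Havik development of *towadugi.

howezuhe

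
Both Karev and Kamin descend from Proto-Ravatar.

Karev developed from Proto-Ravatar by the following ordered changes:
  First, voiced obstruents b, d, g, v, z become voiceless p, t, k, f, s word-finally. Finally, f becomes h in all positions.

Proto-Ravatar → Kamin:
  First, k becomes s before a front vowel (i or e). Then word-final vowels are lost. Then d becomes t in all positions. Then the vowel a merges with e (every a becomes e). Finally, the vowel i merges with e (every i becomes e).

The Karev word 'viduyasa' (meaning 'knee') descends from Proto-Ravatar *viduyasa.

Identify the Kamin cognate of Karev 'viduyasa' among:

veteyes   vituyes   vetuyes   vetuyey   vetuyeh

Kamin: *viduyasa
  viduyasa (rule 1 does not apply)
  viduyasa → viduyas   [apocope]
  viduyas → vituyas   [unconditioned shift]
  vituyas → vituyes   [vowel merger]
  vituyes → vetuyes   [vowel merger]
  giving Kamin vetuyes.
The other candidates each miss or misapply at least one Kamin change.

vetuyes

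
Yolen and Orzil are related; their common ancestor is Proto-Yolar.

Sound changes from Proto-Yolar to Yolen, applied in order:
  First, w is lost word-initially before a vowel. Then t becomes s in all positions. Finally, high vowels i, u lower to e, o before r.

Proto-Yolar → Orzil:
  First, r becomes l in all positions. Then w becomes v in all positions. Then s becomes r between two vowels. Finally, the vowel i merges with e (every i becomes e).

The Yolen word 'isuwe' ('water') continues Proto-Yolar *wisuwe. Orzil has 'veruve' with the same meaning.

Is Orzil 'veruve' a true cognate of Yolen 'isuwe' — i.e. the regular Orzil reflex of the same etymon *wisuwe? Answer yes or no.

yes

Derive the expected Orzil reflex of *wisuwe:
Orzil: *wisuwe > visuve > viruve > veruve  (by unconditioned shift, rhotacism, vowel merger)
Orzil 'veruve' matches the regular reflex exactly, so the pair is cognate.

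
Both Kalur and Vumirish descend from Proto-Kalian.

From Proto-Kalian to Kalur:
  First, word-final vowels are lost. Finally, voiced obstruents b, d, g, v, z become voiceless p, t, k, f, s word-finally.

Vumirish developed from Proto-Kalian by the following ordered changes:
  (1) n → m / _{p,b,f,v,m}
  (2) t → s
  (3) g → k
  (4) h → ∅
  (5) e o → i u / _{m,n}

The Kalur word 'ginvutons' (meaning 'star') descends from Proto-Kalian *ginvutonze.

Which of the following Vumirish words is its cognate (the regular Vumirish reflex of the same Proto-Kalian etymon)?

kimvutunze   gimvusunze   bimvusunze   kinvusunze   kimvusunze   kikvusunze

kimvusunze

Vumirish: start from *ginvutonze.
  rule 1 (nasal place assimilation): ginvutonze → gimvutonze
  rule 2 (unconditioned shift): gimvutonze → gimvusonze
  rule 3 (unconditioned shift): gimvusonze → kimvusonze
  rule 4: no change — kimvusonze
  rule 5 (pre-nasal raising): kimvusonze → kimvusunze
  ⇒ Vumirish kimvusunze
Among the options, 'kimvusunze' alone shows every Vumirish change applied in order.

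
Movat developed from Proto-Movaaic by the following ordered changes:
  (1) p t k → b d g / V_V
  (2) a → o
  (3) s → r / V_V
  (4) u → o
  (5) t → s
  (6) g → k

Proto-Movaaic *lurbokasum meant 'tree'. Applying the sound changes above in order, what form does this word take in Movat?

lorbokorom

Movat: *lurbokasum > lurbogasum > lurbogosum > lurbogorum > lorbogorom > lorbokorom  (by intervocalic voicing, vowel merger, rhotacism, vowel merger, unconditioned shift)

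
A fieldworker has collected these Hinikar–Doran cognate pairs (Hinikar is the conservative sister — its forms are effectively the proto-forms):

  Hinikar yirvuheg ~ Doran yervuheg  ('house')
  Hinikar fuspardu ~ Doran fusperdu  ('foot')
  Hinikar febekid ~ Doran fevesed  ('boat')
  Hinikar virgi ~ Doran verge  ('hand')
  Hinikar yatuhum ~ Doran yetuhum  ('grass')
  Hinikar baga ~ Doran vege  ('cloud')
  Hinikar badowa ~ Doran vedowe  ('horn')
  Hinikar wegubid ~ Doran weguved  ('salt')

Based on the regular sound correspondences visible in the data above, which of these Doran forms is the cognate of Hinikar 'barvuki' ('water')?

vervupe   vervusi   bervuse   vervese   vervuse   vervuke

baga ~ vege, badowa ~ vedowe — Hinikar b corresponds to Doran v word-initially before a back vowel.
fuspardu ~ fusperdu — Hinikar a corresponds to Doran e after a consonant, before r.
febekid ~ fevesed — Hinikar k corresponds to Doran s between vowels (before a front vowel).
virgi ~ verge — Hinikar i corresponds to Doran e word-finally.
Applying these to Hinikar 'barvuki':
  barvuki → varvuki   (b→v word-initially before a back vowel)
  varvuki → vervuki   (a→e after a consonant, before r)
  vervuki → vervusi   (k→s between vowels (before a front vowel))
  vervusi → vervuse   (i→e word-finally)
So the Doran cognate is 'vervuse'.

vervuse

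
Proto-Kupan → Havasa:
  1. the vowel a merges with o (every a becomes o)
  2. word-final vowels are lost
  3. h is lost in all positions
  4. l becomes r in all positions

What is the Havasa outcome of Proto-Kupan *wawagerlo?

wowogerr

Havasa: *wawagerlo > wowogerlo > wowogerl > wowogerr  (by vowel merger, apocope, unconditioned shift)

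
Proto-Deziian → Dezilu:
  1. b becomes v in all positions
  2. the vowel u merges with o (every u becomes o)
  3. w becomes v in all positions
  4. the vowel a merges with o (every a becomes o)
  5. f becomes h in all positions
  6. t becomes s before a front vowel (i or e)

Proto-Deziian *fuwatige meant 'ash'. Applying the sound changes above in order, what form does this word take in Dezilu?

Dezilu: *fuwatige
  fuwatige (rule 1 does not apply)
  fuwatige → fowatige   [vowel merger]
  fowatige → fovatige   [unconditioned shift]
  fovatige → fovotige   [vowel merger]
  fovotige → hovotige   [unconditioned shift]
  hovotige → hovosige   [palatalisation]
  giving Dezilu hovosige.

hovosige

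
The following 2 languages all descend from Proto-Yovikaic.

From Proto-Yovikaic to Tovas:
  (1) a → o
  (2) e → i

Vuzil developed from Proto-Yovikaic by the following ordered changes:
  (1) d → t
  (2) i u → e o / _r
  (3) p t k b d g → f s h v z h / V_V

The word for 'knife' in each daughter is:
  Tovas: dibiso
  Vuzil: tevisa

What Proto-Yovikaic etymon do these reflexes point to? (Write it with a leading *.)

Position 2: Tovas has i, Vuzil has e. Taking the neighbouring segments as reconstructed: Tovas i could go back to *e or *i; Vuzil e can only go back to *e — the one source consistent with every daughter is *e.
Position 6: Tovas has o, Vuzil has a. Vuzil preserves a here (none of its changes turn any other segment into a), so the proto-segment is *a.
Position 1: Tovas has d, Vuzil has t. Tovas preserves d here (none of its changes turn any other segment into d), so the proto-segment is *d.
Continuing position by position gives *debisa; check it forward:
Tovas: *debisa > debiso > dibiso  (by vowel merger, vowel merger)
Vuzil: *debisa
  debisa → tebisa   [unconditioned shift]
  tebisa (rule 2 does not apply)
  tebisa → tevisa   [intervocalic lenition]
  giving Vuzil tevisa.
Only *debisa yields all of Tovas dibiso, Vuzil tevisa.

*debisa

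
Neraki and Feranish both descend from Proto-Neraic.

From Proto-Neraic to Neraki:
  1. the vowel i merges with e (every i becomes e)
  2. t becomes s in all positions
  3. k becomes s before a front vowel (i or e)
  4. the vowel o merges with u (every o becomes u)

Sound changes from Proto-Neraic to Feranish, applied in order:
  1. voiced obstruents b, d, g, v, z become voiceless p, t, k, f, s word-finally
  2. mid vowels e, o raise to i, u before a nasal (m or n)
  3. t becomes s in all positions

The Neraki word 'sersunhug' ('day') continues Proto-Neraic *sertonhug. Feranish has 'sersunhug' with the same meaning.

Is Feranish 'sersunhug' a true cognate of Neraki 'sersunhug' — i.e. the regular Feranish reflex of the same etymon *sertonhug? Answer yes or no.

no

Derive the expected Feranish reflex of *sertonhug:
Feranish: *sertonhug > sertonhuk > sertunhuk > sersunhuk  (by final devoicing, pre-nasal raising, unconditioned shift)
The regular Feranish reflex would be 'sersunhuk', but the attested form is 'sersunhug'. The correspondence is irregular, so they are not cognates (the Feranish form has a different source).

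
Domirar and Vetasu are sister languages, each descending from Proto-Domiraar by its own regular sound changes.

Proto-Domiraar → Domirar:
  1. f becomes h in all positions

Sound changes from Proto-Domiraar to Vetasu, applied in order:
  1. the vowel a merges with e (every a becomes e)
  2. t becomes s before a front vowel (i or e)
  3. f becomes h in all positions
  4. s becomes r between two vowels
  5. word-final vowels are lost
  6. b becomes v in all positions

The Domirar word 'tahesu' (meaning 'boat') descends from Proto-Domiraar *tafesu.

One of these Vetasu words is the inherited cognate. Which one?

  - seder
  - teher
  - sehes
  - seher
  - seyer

Vetasu: *tafesu > tefesu > sefesu > sehesu > seheru > seher  (by vowel merger, palatalisation, unconditioned shift, rhotacism, apocope)

seher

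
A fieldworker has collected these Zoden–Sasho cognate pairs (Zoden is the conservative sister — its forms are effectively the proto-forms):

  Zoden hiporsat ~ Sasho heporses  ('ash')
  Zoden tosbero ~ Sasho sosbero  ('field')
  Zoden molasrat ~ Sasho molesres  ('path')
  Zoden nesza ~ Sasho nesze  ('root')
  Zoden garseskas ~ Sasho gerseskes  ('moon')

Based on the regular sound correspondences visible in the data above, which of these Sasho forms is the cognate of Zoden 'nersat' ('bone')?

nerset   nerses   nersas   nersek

hiporsat ~ heporses, molasrat ~ molesres — Zoden a corresponds to Sasho e after a consonant, before a consonant other than r, m, n, p, b, f, v.
hiporsat ~ heporses, molasrat ~ molesres — Zoden t corresponds to Sasho s word-finally.
Applying these to Zoden 'nersat':
  nersat → nerset   (a→e after a consonant, before a consonant other than r, m, n, p, b, f, v)
  nerset → nerses   (t→s word-finally)
So the Sasho cognate is 'nerses'.

nerses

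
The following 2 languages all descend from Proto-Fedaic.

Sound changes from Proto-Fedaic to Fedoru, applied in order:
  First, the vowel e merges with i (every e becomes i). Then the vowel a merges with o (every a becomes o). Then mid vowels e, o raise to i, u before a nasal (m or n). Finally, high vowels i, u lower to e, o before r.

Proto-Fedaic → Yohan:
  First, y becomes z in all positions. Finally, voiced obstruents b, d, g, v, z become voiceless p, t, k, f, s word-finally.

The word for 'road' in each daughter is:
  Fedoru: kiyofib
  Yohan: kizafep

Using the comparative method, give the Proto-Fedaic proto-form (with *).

*kiyafeb

Position 6: Fedoru has i, Yohan has e. Yohan preserves e here (none of its changes turn any other segment into e), so the proto-segment is *e.
Position 4: Fedoru has o, Yohan has a. Yohan preserves a here (none of its changes turn any other segment into a), so the proto-segment is *a.
Continuing position by position gives *kiyafeb; check it forward:
Fedoru: *kiyafeb
  kiyafeb → kiyafib   [vowel merger]
  kiyafib → kiyofib   [vowel merger]
  kiyofib (rule 3 does not apply)
  kiyofib (rule 4 does not apply)
  giving Fedoru kiyofib.
Yohan: *kiyafeb
  kiyafeb → kizafeb   [unconditioned shift]
  kizafeb → kizafep   [final devoicing]
  giving Yohan kizafep.
No other proto-form is consistent with every reflex, so the reconstruction is *kiyafeb.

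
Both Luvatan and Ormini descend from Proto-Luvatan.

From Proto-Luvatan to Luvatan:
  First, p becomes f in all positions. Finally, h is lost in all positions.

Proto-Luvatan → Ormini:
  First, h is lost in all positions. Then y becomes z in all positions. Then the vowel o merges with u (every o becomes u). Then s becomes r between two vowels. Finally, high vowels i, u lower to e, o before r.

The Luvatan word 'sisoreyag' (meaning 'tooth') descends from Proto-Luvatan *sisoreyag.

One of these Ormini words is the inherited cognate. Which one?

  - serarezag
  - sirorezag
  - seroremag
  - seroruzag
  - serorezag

serorezag

Ormini: *sisoreyag > sisorezag > sisurezag > sirurezag > serorezag  (by unconditioned shift, vowel merger, rhotacism, pre-rhotic lowering)
Only 'serorezag' matches the regular Ormini development of *sisoreyag.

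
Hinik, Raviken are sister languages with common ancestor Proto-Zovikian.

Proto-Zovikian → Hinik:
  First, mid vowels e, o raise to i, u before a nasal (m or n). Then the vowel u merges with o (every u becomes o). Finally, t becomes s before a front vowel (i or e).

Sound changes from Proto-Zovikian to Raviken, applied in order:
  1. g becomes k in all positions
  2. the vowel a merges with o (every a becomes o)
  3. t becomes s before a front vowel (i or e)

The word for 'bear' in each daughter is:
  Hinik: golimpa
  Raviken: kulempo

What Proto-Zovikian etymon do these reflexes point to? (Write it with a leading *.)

*gulempa

Position 2: Hinik has o, Raviken has u. Raviken preserves u here (none of its changes turn any other segment into u), so the proto-segment is *u.
Position 7: Hinik has a, Raviken has o. Hinik preserves a here (none of its changes turn any other segment into a), so the proto-segment is *a.
Position 4: Hinik has i, Raviken has e. Raviken preserves e here (none of its changes turn any other segment into e), so the proto-segment is *e.
Continuing position by position gives *gulempa; check it forward:
Hinik: start from *gulempa.
  rule 1 (pre-nasal raising): gulempa → gulimpa
  rule 2 (vowel merger): gulimpa → golimpa
  rule 3: no change — golimpa
  ⇒ Hinik golimpa
Raviken: *gulempa
  gulempa → kulempa   [unconditioned shift]
  kulempa → kulempo   [vowel merger]
  kulempo (rule 3 does not apply)
  giving Raviken kulempo.
*gulempa is the unique common source.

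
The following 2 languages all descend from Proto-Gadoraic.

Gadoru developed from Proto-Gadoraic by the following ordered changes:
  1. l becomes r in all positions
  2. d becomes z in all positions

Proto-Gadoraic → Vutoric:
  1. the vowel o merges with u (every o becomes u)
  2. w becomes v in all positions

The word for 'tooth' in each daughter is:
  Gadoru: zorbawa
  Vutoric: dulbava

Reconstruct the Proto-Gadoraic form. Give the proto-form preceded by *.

Position 3: Gadoru has r, Vutoric has l. Vutoric preserves l here (none of its changes turn any other segment into l), so the proto-segment is *l.
Position 6: Gadoru has w, Vutoric has v. Gadoru preserves w here (none of its changes turn any other segment into w), so the proto-segment is *w.
Position 2: Gadoru has o, Vutoric has u. Gadoru preserves o here (none of its changes turn any other segment into o), so the proto-segment is *o.
Verify the candidate proto-form against each daughter:
Gadoru: start from *dolbawa.
  rule 1 (unconditioned shift): dolbawa → dorbawa
  rule 2 (unconditioned shift): dorbawa → zorbawa
  ⇒ Gadoru zorbawa
Vutoric: *dolbawa
  dolbawa → dulbawa   [vowel merger]
  dulbawa → dulbava   [unconditioned shift]
  giving Vutoric dulbava.
No other proto-form is consistent with every reflex, so the reconstruction is *dolbawa.

*dolbawa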